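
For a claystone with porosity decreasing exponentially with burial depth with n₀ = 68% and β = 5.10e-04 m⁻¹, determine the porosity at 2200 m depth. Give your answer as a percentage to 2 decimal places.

Working in km (1 km = 1000 m; β in km⁻¹ = β in m⁻¹ × 1000):
n = n₀·exp(−β·Z) = 0.68 × exp(−0.51 × 2.2) = 0.68 × exp(−1.122)
  = 0.68 × 0.3256 = 0.2214

22.14%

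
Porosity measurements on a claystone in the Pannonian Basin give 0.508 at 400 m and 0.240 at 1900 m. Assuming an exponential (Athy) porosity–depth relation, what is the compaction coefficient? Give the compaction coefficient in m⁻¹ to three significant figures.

Working in km (1 km = 1000 m; k in km⁻¹ = k in m⁻¹ × 1000):
Athy: n(z) = n₀ e^(−kz) ⇒ n₁/n₂ = e^{k(z₂−z₁)} ⇒ k = ln(n₁/n₂)/(z₂−z₁)
k = ln(0.508/0.24) / (1.9 − 0.4) = ln(2.117) / 1.5 = 0.7498 / 1.5 = 0.4999 km⁻¹

0.000500 m⁻¹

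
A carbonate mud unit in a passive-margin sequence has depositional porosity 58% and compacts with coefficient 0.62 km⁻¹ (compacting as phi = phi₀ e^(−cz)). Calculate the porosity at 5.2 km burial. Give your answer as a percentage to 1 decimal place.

phi = phi₀·exp(−c·z) = 0.58 × exp(−0.62 × 5.2) = 0.58 × exp(−3.224)
  = 0.58 × 0.0398 = 0.0231

2.3%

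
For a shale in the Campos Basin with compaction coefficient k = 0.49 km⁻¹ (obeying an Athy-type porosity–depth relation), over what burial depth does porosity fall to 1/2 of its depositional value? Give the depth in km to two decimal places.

φ/φ₀ = 1/2 ⇒ exp(−k·z) = 1/2 ⇒ z = ln(2) / k
z = 0.6931 / 0.49 = 1.415 km

1.41 km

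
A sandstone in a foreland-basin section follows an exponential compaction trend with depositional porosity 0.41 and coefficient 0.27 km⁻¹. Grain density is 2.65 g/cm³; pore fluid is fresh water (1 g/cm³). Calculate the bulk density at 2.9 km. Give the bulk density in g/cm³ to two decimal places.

Porosity at depth: φ = 0.41·exp(−0.27×2.9) = 0.41×0.4570 = 0.1874
Bulk density: ρ_b = (1−φ)ρ_g + φ·ρ_f = 0.8126×2.65 + 0.1874×1
       = 2.153 + 0.187 = 2.341 g/cm³

2.34 g/cm³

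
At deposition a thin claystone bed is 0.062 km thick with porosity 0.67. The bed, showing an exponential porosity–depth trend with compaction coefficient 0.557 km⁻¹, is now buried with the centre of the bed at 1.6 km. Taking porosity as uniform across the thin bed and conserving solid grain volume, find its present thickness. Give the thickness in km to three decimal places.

Porosity at 1.6 km: n = 0.67·exp(−0.557×1.6) = 0.2748
Solid-volume conservation: h(1−n) = h₀(1−n₀) ⇒ h = h₀·(1−n₀)/(1−n)
h = 0.062 × (1 − 0.67)/(1 − 0.2748) = 0.062 × 0.4551 = 0.0282 km

0.028 km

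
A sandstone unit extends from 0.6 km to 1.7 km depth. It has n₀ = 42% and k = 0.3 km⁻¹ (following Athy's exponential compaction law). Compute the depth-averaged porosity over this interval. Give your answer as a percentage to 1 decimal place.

⟨n⟩ = (1/(d₂−d₁)) ∫ n₀ e^(−kd) dd = n₀·(e^(−k·d₁) − e^(−k·d₂)) / (k·(d₂−d₁))
e^(−0.3×0.6) = 0.8353; e^(−0.3×1.7) = 0.6005
⟨n⟩ = 0.42 × (0.8353 − 0.6005) / (0.3 × 1.1) = 0.42 × 0.7114 = 0.2988

29.9%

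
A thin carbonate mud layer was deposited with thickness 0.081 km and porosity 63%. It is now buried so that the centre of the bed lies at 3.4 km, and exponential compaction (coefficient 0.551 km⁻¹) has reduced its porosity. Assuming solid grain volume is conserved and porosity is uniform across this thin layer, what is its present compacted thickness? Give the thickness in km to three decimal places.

0.033 km

Porosity at 3.4 km: n = 0.63·exp(−0.551×3.4) = 0.0968
Solid-volume conservation: h(1−n) = h₀(1−n₀) ⇒ h = h₀·(1−n₀)/(1−n)
h = 0.081 × (1 − 0.63)/(1 − 0.0968) = 0.081 × 0.4096 = 0.0332 km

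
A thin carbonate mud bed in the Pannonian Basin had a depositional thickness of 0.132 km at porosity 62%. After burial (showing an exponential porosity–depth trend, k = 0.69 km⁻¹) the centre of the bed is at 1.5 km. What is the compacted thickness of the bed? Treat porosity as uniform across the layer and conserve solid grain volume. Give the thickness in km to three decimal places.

0.064 km

Porosity at 1.5 km: φ = 0.62·exp(−0.69×1.5) = 0.2202
Solid-volume conservation: h(1−φ) = h₀(1−φ₀) ⇒ h = h₀·(1−φ₀)/(1−φ)
h = 0.132 × (1 − 0.62)/(1 − 0.2202) = 0.132 × 0.4873 = 0.0643 km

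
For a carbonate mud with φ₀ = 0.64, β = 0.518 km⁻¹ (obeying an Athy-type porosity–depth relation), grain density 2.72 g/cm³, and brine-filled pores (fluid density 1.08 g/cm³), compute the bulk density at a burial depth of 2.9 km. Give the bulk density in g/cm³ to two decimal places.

Porosity at depth: φ = 0.64·exp(−0.518×2.9) = 0.64×0.2226 = 0.1425
Bulk density: ρ_b = (1−φ)ρ_g + φ·ρ_f = 0.8575×2.72 + 0.1425×1.08
       = 2.332 + 0.154 = 2.486 g/cm³

2.49 g/cm³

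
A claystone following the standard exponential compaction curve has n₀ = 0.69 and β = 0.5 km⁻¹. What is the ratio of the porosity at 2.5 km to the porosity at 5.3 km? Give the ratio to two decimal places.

n(d₁)/n(d₂) = e^(−β·d₁)/e^(−β·d₂) = e^{β(d₂−d₁)}
= exp(0.5 × 2.8) = exp(1.4) = 4.0552

4.06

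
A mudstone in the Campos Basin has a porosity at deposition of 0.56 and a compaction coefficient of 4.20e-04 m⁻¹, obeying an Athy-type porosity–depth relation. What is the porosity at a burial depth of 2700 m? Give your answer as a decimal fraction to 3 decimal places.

0.180

Working in km (1 km = 1000 m; c in km⁻¹ = c in m⁻¹ × 1000):
phi = phi₀·exp(−c·Z) = 0.56 × exp(−0.42 × 2.7) = 0.56 × exp(−1.134)
  = 0.56 × 0.3217 = 0.1802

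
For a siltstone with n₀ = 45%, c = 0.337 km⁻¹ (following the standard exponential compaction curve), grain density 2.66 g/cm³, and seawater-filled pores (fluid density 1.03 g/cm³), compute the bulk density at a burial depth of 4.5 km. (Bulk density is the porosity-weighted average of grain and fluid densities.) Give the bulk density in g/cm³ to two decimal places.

Porosity at depth: n = 0.45·exp(−0.337×4.5) = 0.45×0.2195 = 0.0988
Bulk density: ρ_b = (1−n)ρ_g + n·ρ_f = 0.9012×2.66 + 0.0988×1.03
       = 2.397 + 0.102 = 2.499 g/cm³

2.50 g/cm³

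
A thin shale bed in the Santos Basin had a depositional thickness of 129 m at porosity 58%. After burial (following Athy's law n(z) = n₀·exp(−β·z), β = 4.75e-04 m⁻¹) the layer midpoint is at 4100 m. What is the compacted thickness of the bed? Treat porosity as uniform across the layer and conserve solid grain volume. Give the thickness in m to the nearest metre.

Working in km (1 km = 1000 m; β in km⁻¹ = β in m⁻¹ × 1000):
Porosity at 4.1 km: n = 0.58·exp(−0.475×4.1) = 0.0827
Solid-volume conservation: h(1−n) = h₀(1−n₀) ⇒ h = h₀·(1−n₀)/(1−n)
h = 0.129 × (1 − 0.58)/(1 − 0.0827) = 0.129 × 0.4579 = 0.0591 km

59 m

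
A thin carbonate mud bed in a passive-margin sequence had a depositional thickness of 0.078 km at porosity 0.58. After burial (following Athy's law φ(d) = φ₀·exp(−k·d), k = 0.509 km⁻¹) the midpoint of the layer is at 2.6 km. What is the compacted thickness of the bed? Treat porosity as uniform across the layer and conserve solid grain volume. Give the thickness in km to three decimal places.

Porosity at 2.6 km: φ = 0.58·exp(−0.509×2.6) = 0.1544
Solid-volume conservation: h(1−φ) = h₀(1−φ₀) ⇒ h = h₀·(1−φ₀)/(1−φ)
h = 0.078 × (1 − 0.58)/(1 − 0.1544) = 0.078 × 0.4967 = 0.0387 km

0.039 km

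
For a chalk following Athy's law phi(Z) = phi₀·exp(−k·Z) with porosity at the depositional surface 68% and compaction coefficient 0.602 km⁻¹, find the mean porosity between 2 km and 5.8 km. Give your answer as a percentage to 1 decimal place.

8.0%

⟨phi⟩ = (1/(Z₂−Z₁)) ∫ phi₀ e^(−kZ) dZ = phi₀·(e^(−k·Z₁) − e^(−k·Z₂)) / (k·(Z₂−Z₁))
e^(−0.602×2) = 0.3000; e^(−0.602×5.8) = 0.0305
⟨phi⟩ = 0.68 × (0.3000 − 0.0305) / (0.602 × 3.8) = 0.68 × 0.1178 = 0.0801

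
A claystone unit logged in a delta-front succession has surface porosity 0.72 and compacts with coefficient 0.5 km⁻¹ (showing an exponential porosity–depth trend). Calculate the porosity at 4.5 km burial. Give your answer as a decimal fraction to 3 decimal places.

phi = phi₀·exp(−c·z) = 0.72 × exp(−0.5 × 4.5) = 0.72 × exp(−2.25)
  = 0.72 × 0.1054 = 0.0759

0.076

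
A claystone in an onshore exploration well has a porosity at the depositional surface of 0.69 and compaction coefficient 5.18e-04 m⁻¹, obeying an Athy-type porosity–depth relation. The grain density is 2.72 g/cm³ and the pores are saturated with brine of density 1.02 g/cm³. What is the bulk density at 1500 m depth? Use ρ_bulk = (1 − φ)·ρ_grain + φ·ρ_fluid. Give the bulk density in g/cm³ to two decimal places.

2.18 g/cm³

Working in km (1 km = 1000 m; c in km⁻¹ = c in m⁻¹ × 1000):
Porosity at depth: phi = 0.69·exp(−0.518×1.5) = 0.69×0.4598 = 0.3173
Bulk density: ρ_b = (1−phi)ρ_g + phi·ρ_f = 0.6827×2.72 + 0.3173×1.02
       = 1.857 + 0.324 = 2.181 g/cm³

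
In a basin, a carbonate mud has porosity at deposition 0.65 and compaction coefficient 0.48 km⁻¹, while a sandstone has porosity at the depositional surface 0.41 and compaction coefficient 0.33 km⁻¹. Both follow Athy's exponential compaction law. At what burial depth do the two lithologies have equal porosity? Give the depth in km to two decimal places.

Set phi₀ₐ e^(−kₐz) = phi₀ᵦ e^(−kᵦz) ⇒ ln(phi₀ₐ/phi₀ᵦ) = (kₐ − kᵦ)·z
z = ln(0.65/0.41) / (0.48 − 0.33) = 0.4608 / 0.15 = 3.072 km

3.07 km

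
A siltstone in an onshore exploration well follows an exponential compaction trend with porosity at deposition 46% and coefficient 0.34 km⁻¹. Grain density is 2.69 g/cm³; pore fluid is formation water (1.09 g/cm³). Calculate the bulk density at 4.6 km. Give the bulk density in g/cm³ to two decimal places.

2.54 g/cm³

Porosity at depth: φ = 0.46·exp(−0.34×4.6) = 0.46×0.2093 = 0.0963
Bulk density: ρ_b = (1−φ)ρ_g + φ·ρ_f = 0.9037×2.69 + 0.0963×1.09
       = 2.431 + 0.105 = 2.536 g/cm³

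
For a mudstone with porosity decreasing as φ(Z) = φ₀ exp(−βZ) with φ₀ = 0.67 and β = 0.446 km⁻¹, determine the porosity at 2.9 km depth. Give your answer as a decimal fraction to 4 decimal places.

0.1838

φ = φ₀·exp(−β·Z) = 0.67 × exp(−0.446 × 2.9) = 0.67 × exp(−1.293)
  = 0.67 × 0.2743 = 0.1838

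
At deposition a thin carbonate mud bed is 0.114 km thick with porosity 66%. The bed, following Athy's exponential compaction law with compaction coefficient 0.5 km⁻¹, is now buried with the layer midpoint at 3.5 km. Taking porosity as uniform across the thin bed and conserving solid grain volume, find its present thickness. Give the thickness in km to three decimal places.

Porosity at 3.5 km: n = 0.66·exp(−0.5×3.5) = 0.1147
Solid-volume conservation: h(1−n) = h₀(1−n₀) ⇒ h = h₀·(1−n₀)/(1−n)
h = 0.114 × (1 − 0.66)/(1 − 0.1147) = 0.114 × 0.3840 = 0.0438 km

0.044 km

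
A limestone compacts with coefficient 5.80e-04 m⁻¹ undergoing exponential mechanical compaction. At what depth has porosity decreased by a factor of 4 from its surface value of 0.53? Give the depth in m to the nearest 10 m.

Working in km (1 km = 1000 m; c in km⁻¹ = c in m⁻¹ × 1000):
phi/phi₀ = 1/4 ⇒ exp(−c·z) = 1/4 ⇒ z = ln(4) / c
z = 1.3863 / 0.58 = 2.390 km

2390 m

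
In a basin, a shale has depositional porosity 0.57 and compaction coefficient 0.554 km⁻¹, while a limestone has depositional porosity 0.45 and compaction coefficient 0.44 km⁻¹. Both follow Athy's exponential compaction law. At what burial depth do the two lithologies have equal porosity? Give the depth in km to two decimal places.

2.07 km

Set n₀ₐ e^(−βₐZ) = n₀ᵦ e^(−βᵦZ) ⇒ ln(n₀ₐ/n₀ᵦ) = (βₐ − βᵦ)·Z
Z = ln(0.57/0.45) / (0.554 − 0.44) = 0.2364 / 0.114 = 2.074 km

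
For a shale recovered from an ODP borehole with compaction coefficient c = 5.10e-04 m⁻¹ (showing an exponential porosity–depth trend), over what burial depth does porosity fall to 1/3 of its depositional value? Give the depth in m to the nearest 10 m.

Working in km (1 km = 1000 m; c in km⁻¹ = c in m⁻¹ × 1000):
n/n₀ = 1/3 ⇒ exp(−c·z) = 1/3 ⇒ z = ln(3) / c
z = 1.0986 / 0.51 = 2.154 km

2150 m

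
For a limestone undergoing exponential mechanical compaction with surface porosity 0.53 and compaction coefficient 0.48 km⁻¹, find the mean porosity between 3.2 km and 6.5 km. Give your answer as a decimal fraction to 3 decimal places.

0.057

⟨phi⟩ = (1/(Z₂−Z₁)) ∫ phi₀ e^(−βZ) dZ = phi₀·(e^(−β·Z₁) − e^(−β·Z₂)) / (β·(Z₂−Z₁))
e^(−0.48×3.2) = 0.2152; e^(−0.48×6.5) = 0.0442
⟨phi⟩ = 0.53 × (0.2152 − 0.0442) / (0.48 × 3.3) = 0.53 × 0.1080 = 0.0572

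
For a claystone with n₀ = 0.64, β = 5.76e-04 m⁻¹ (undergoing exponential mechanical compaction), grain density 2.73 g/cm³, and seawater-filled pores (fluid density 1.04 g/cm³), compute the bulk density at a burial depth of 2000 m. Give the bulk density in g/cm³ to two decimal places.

Working in km (1 km = 1000 m; β in km⁻¹ = β in m⁻¹ × 1000):
Porosity at depth: n = 0.64·exp(−0.576×2) = 0.64×0.3160 = 0.2022
Bulk density: ρ_b = (1−n)ρ_g + n·ρ_f = 0.7978×2.73 + 0.2022×1.04
       = 2.178 + 0.210 = 2.388 g/cm³

2.39 g/cm³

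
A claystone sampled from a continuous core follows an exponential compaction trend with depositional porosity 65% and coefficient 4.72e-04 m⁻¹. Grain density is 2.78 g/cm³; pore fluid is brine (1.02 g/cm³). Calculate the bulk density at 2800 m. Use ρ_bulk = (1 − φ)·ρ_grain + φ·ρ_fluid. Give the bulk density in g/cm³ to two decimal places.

2.47 g/cm³

Working in km (1 km = 1000 m; β in km⁻¹ = β in m⁻¹ × 1000):
Porosity at depth: n = 0.65·exp(−0.472×2.8) = 0.65×0.2667 = 0.1734
Bulk density: ρ_b = (1−n)ρ_g + n·ρ_f = 0.8266×2.78 + 0.1734×1.02
       = 2.298 + 0.177 = 2.475 g/cm³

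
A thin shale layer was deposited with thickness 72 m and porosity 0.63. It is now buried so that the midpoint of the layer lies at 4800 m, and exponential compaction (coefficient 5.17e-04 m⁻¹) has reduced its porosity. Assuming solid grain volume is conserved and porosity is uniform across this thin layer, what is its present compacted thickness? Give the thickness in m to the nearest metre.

Working in km (1 km = 1000 m; β in km⁻¹ = β in m⁻¹ × 1000):
Porosity at 4.8 km: phi = 0.63·exp(−0.517×4.8) = 0.0527
Solid-volume conservation: h(1−phi) = h₀(1−phi₀) ⇒ h = h₀·(1−phi₀)/(1−phi)
h = 0.072 × (1 − 0.63)/(1 − 0.0527) = 0.072 × 0.3906 = 0.0281 km

28 m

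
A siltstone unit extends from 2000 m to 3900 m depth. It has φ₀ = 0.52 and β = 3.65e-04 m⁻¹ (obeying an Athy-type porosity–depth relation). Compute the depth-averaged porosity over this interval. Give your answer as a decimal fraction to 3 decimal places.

Working in km (1 km = 1000 m; β in km⁻¹ = β in m⁻¹ × 1000):
⟨φ⟩ = (1/(z₂−z₁)) ∫ φ₀ e^(−βz) dz = φ₀·(e^(−β·z₁) − e^(−β·z₂)) / (β·(z₂−z₁))
e^(−0.365×2) = 0.4819; e^(−0.365×3.9) = 0.2409
⟨φ⟩ = 0.52 × (0.4819 − 0.2409) / (0.365 × 1.9) = 0.52 × 0.3476 = 0.1807

0.181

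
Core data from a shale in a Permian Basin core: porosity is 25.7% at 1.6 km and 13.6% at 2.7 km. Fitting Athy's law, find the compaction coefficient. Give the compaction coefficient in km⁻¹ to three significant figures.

Athy: φ(z) = φ₀ e^(−cz) ⇒ φ₁/φ₂ = e^{c(z₂−z₁)} ⇒ c = ln(φ₁/φ₂)/(z₂−z₁)
c = ln(0.257/0.136) / (2.7 − 1.6) = ln(1.89) / 1.1 = 0.6364 / 1.1 = 0.5786 km⁻¹

0.579 km⁻¹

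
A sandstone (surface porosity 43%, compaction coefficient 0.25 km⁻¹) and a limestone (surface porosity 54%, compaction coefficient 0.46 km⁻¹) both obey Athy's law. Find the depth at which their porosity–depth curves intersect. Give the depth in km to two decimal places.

Set n₀ₐ e^(−kₐZ) = n₀ᵦ e^(−kᵦZ) ⇒ ln(n₀ₐ/n₀ᵦ) = (kₐ − kᵦ)·Z
Z = ln(0.43/0.54) / (0.25 − 0.46) = -0.2278 / -0.21 = 1.085 km

1.08 km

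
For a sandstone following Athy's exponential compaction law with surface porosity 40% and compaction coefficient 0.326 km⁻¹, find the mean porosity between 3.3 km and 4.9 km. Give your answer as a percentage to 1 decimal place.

⟨n⟩ = (1/(d₂−d₁)) ∫ n₀ e^(−kd) dd = n₀·(e^(−k·d₁) − e^(−k·d₂)) / (k·(d₂−d₁))
e^(−0.326×3.3) = 0.3410; e^(−0.326×4.9) = 0.2024
⟨n⟩ = 0.4 × (0.3410 − 0.2024) / (0.326 × 1.6) = 0.4 × 0.2657 = 0.1063

10.6%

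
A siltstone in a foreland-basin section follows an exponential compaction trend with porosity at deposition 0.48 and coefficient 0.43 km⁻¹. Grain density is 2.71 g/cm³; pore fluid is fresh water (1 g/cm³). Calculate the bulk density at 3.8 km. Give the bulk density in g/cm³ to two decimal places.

2.55 g/cm³

Porosity at depth: φ = 0.48·exp(−0.43×3.8) = 0.48×0.1951 = 0.0937
Bulk density: ρ_b = (1−φ)ρ_g + φ·ρ_f = 0.9063×2.71 + 0.0937×1
       = 2.456 + 0.094 = 2.550 g/cm³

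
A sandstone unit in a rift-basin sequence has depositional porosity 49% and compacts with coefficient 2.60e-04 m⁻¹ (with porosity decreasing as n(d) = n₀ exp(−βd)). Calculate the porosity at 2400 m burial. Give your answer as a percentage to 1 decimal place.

Working in km (1 km = 1000 m; β in km⁻¹ = β in m⁻¹ × 1000):
n = n₀·exp(−β·d) = 0.49 × exp(−0.26 × 2.4) = 0.49 × exp(−0.624)
  = 0.49 × 0.5358 = 0.2625

26.3%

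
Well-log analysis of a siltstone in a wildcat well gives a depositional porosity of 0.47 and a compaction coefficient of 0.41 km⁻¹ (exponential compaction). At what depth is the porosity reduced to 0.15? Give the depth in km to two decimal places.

Invert Athy's law: z = ln(φ₀/φ) / c
z = ln(0.47/0.15) / 0.41 = ln(3.133) / 0.41 = 1.1421 / 0.41 = 2.786 km

2.79 km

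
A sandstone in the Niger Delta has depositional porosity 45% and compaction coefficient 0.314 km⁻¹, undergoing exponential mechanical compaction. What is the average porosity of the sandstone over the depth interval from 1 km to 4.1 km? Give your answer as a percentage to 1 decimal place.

⟨phi⟩ = (1/(Z₂−Z₁)) ∫ phi₀ e^(−cZ) dZ = phi₀·(e^(−c·Z₁) − e^(−c·Z₂)) / (c·(Z₂−Z₁))
e^(−0.314×1) = 0.7305; e^(−0.314×4.1) = 0.2760
⟨phi⟩ = 0.45 × (0.7305 − 0.2760) / (0.314 × 3.1) = 0.45 × 0.4670 = 0.2101

21.0%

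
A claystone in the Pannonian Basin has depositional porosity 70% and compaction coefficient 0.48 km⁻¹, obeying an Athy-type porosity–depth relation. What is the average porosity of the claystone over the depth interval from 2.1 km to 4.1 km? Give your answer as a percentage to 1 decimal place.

⟨phi⟩ = (1/(d₂−d₁)) ∫ phi₀ e^(−βd) dd = phi₀·(e^(−β·d₁) − e^(−β·d₂)) / (β·(d₂−d₁))
e^(−0.48×2.1) = 0.3649; e^(−0.48×4.1) = 0.1397
⟨phi⟩ = 0.7 × (0.3649 − 0.1397) / (0.48 × 2) = 0.7 × 0.2346 = 0.1642

16.4%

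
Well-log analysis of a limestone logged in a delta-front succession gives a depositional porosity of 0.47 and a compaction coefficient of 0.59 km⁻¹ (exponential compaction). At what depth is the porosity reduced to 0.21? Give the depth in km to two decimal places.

Invert Athy's law: z = ln(phi₀/phi) / β
z = ln(0.47/0.21) / 0.59 = ln(2.238) / 0.59 = 0.8056 / 0.59 = 1.365 km

1.37 km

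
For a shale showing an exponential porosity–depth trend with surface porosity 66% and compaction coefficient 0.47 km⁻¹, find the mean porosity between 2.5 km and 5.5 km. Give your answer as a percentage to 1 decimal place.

⟨n⟩ = (1/(Z₂−Z₁)) ∫ n₀ e^(−βZ) dZ = n₀·(e^(−β·Z₁) − e^(−β·Z₂)) / (β·(Z₂−Z₁))
e^(−0.47×2.5) = 0.3088; e^(−0.47×5.5) = 0.0754
⟨n⟩ = 0.66 × (0.3088 − 0.0754) / (0.47 × 3) = 0.66 × 0.1655 = 0.1093

10.9%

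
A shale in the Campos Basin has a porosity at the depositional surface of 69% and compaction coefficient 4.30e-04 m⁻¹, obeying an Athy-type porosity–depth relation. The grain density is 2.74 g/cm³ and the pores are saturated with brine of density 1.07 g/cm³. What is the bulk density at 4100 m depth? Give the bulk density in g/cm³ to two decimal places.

Working in km (1 km = 1000 m; c in km⁻¹ = c in m⁻¹ × 1000):
Porosity at depth: n = 0.69·exp(−0.43×4.1) = 0.69×0.1715 = 0.1184
Bulk density: ρ_b = (1−n)ρ_g + n·ρ_f = 0.8816×2.74 + 0.1184×1.07
       = 2.416 + 0.127 = 2.542 g/cm³

2.54 g/cm³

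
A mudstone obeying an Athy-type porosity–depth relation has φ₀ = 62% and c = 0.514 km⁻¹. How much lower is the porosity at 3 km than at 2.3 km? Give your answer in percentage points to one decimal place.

φ(2.3) = 0.62·e^(−0.514×2.3) = 0.1901
φ(3) = 0.62·e^(−0.514×3) = 0.1327
Δφ = 0.1901 − 0.1327 = 0.0574

5.7 percentage points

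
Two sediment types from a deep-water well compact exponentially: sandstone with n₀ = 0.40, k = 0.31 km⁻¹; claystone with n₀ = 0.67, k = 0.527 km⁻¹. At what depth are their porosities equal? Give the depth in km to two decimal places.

Set n₀ₐ e^(−kₐZ) = n₀ᵦ e^(−kᵦZ) ⇒ ln(n₀ₐ/n₀ᵦ) = (kₐ − kᵦ)·Z
Z = ln(0.4/0.67) / (0.31 − 0.527) = -0.5158 / -0.217 = 2.377 km

2.38 km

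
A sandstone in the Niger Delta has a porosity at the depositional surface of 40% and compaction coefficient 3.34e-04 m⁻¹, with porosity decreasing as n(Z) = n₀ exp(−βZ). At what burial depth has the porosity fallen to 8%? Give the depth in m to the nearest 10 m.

4820 m

Working in km (1 km = 1000 m; β in km⁻¹ = β in m⁻¹ × 1000):
Invert Athy's law: Z = ln(n₀/n) / β
Z = ln(0.4/0.08) / 0.334 = ln(5) / 0.334 = 1.6094 / 0.334 = 4.819 km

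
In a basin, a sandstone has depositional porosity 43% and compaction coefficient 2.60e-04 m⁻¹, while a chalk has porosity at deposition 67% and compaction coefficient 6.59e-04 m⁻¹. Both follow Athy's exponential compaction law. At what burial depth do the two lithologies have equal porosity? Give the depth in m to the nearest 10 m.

1110 m

Working in km (1 km = 1000 m; β in km⁻¹ = β in m⁻¹ × 1000):
Set phi₀ₐ e^(−βₐd) = phi₀ᵦ e^(−βᵦd) ⇒ ln(phi₀ₐ/phi₀ᵦ) = (βₐ − βᵦ)·d
d = ln(0.43/0.67) / (0.26 − 0.659) = -0.4435 / -0.399 = 1.112 km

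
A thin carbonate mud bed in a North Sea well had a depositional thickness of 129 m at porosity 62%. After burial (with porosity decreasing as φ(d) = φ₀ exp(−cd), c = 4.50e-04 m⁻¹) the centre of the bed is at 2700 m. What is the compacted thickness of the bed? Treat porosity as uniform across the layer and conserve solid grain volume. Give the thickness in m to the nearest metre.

60 m

Working in km (1 km = 1000 m; c in km⁻¹ = c in m⁻¹ × 1000):
Porosity at 2.7 km: φ = 0.62·exp(−0.45×2.7) = 0.1840
Solid-volume conservation: h(1−φ) = h₀(1−φ₀) ⇒ h = h₀·(1−φ₀)/(1−φ)
h = 0.129 × (1 − 0.62)/(1 − 0.1840) = 0.129 × 0.4657 = 0.0601 km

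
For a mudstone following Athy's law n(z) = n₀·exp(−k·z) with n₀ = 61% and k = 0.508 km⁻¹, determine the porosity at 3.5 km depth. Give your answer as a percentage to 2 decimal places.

n = n₀·exp(−k·z) = 0.61 × exp(−0.508 × 3.5) = 0.61 × exp(−1.778)
  = 0.61 × 0.1690 = 0.1031

10.31%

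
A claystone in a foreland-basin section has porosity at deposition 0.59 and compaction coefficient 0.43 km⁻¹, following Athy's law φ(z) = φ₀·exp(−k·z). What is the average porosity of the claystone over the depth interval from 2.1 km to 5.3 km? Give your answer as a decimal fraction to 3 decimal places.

⟨φ⟩ = (1/(z₂−z₁)) ∫ φ₀ e^(−kz) dz = φ₀·(e^(−k·z₁) − e^(−k·z₂)) / (k·(z₂−z₁))
e^(−0.43×2.1) = 0.4054; e^(−0.43×5.3) = 0.1024
⟨φ⟩ = 0.59 × (0.4054 − 0.1024) / (0.43 × 3.2) = 0.59 × 0.2202 = 0.1299

0.130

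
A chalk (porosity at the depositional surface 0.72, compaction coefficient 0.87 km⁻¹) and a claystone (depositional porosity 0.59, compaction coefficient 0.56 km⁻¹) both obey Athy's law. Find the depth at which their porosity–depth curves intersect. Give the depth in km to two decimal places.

Set n₀ₐ e^(−βₐZ) = n₀ᵦ e^(−βᵦZ) ⇒ ln(n₀ₐ/n₀ᵦ) = (βₐ − βᵦ)·Z
Z = ln(0.72/0.59) / (0.87 − 0.56) = 0.1991 / 0.31 = 0.642 km

0.64 km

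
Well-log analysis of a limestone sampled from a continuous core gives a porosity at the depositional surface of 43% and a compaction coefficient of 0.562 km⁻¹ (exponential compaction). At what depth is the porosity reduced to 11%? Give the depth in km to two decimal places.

Invert Athy's law: z = ln(phi₀/phi) / k
z = ln(0.43/0.11) / 0.562 = ln(3.909) / 0.562 = 1.3633 / 0.562 = 2.426 km

2.43 km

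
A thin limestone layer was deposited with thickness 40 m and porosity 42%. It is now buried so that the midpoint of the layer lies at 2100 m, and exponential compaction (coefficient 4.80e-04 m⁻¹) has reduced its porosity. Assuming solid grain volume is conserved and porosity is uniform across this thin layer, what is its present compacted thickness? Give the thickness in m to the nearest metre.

27 m

Working in km (1 km = 1000 m; c in km⁻¹ = c in m⁻¹ × 1000):
Porosity at 2.1 km: φ = 0.42·exp(−0.48×2.1) = 0.1533
Solid-volume conservation: h(1−φ) = h₀(1−φ₀) ⇒ h = h₀·(1−φ₀)/(1−φ)
h = 0.04 × (1 − 0.42)/(1 − 0.1533) = 0.04 × 0.6850 = 0.0274 km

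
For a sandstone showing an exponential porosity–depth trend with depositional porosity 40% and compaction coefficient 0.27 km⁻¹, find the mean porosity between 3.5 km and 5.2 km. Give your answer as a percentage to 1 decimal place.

12.5%

⟨φ⟩ = (1/(Z₂−Z₁)) ∫ φ₀ e^(−cZ) dZ = φ₀·(e^(−c·Z₁) − e^(−c·Z₂)) / (c·(Z₂−Z₁))
e^(−0.27×3.5) = 0.3887; e^(−0.27×5.2) = 0.2456
⟨φ⟩ = 0.4 × (0.3887 − 0.2456) / (0.27 × 1.7) = 0.4 × 0.3117 = 0.1247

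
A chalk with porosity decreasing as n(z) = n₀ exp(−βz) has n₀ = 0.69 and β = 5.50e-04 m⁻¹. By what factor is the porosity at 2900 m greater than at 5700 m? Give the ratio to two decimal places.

4.66

Working in km (1 km = 1000 m; β in km⁻¹ = β in m⁻¹ × 1000):
n(z₁)/n(z₂) = e^(−β·z₁)/e^(−β·z₂) = e^{β(z₂−z₁)}
= exp(0.55 × 2.8) = exp(1.54) = 4.6646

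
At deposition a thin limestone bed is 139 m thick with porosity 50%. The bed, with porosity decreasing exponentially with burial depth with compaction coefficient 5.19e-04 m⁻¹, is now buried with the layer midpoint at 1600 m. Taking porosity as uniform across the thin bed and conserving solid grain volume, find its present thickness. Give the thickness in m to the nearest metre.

Working in km (1 km = 1000 m; β in km⁻¹ = β in m⁻¹ × 1000):
Porosity at 1.6 km: φ = 0.5·exp(−0.519×1.6) = 0.2179
Solid-volume conservation: h(1−φ) = h₀(1−φ₀) ⇒ h = h₀·(1−φ₀)/(1−φ)
h = 0.139 × (1 − 0.5)/(1 − 0.2179) = 0.139 × 0.6393 = 0.0889 km

89 m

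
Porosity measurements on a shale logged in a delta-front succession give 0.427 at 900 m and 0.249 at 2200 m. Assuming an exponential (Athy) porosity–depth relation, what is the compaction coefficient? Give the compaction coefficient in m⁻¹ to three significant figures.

Working in km (1 km = 1000 m; k in km⁻¹ = k in m⁻¹ × 1000):
Athy: φ(d) = φ₀ e^(−kd) ⇒ φ₁/φ₂ = e^{k(d₂−d₁)} ⇒ k = ln(φ₁/φ₂)/(d₂−d₁)
k = ln(0.427/0.249) / (2.2 − 0.9) = ln(1.715) / 1.3 = 0.5393 / 1.3 = 0.4149 km⁻¹

0.000415 m⁻¹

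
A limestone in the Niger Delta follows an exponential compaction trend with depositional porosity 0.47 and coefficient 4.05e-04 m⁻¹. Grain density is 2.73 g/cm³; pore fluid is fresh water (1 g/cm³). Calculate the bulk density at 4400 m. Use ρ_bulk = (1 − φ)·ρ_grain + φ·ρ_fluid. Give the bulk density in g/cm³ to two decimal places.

2.59 g/cm³

Working in km (1 km = 1000 m; c in km⁻¹ = c in m⁻¹ × 1000):
Porosity at depth: φ = 0.47·exp(−0.405×4.4) = 0.47×0.1683 = 0.0791
Bulk density: ρ_b = (1−φ)ρ_g + φ·ρ_f = 0.9209×2.73 + 0.0791×1
       = 2.514 + 0.079 = 2.593 g/cm³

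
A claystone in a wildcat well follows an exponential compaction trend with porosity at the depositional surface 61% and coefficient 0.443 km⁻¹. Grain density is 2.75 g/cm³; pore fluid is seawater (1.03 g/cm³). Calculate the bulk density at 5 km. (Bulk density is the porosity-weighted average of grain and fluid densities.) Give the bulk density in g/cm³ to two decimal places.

2.64 g/cm³

Porosity at depth: φ = 0.61·exp(−0.443×5) = 0.61×0.1092 = 0.0666
Bulk density: ρ_b = (1−φ)ρ_g + φ·ρ_f = 0.9334×2.75 + 0.0666×1.03
       = 2.567 + 0.069 = 2.635 g/cm³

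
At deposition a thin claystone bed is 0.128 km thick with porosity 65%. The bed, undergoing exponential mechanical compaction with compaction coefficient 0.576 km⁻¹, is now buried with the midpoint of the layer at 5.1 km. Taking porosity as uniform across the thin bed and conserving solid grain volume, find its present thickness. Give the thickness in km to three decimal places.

Porosity at 5.1 km: φ = 0.65·exp(−0.576×5.1) = 0.0344
Solid-volume conservation: h(1−φ) = h₀(1−φ₀) ⇒ h = h₀·(1−φ₀)/(1−φ)
h = 0.128 × (1 − 0.65)/(1 − 0.0344) = 0.128 × 0.3625 = 0.0464 km

0.046 km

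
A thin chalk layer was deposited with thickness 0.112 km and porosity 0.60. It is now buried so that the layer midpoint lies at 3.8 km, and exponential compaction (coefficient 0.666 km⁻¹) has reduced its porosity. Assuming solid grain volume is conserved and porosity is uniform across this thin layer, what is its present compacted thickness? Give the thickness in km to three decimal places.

0.047 km

Porosity at 3.8 km: phi = 0.6·exp(−0.666×3.8) = 0.0478
Solid-volume conservation: h(1−phi) = h₀(1−phi₀) ⇒ h = h₀·(1−phi₀)/(1−phi)
h = 0.112 × (1 − 0.6)/(1 − 0.0478) = 0.112 × 0.4201 = 0.0470 km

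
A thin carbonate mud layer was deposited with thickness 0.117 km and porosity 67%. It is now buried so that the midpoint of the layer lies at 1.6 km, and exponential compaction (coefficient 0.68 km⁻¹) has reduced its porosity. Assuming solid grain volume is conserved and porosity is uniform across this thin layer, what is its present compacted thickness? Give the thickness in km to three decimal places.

Porosity at 1.6 km: n = 0.67·exp(−0.68×1.6) = 0.2257
Solid-volume conservation: h(1−n) = h₀(1−n₀) ⇒ h = h₀·(1−n₀)/(1−n)
h = 0.117 × (1 − 0.67)/(1 − 0.2257) = 0.117 × 0.4262 = 0.0499 km

0.050 km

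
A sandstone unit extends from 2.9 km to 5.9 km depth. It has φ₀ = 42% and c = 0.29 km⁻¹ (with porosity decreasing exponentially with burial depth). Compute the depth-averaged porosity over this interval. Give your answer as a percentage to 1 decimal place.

⟨φ⟩ = (1/(Z₂−Z₁)) ∫ φ₀ e^(−cZ) dZ = φ₀·(e^(−c·Z₁) − e^(−c·Z₂)) / (c·(Z₂−Z₁))
e^(−0.29×2.9) = 0.4313; e^(−0.29×5.9) = 0.1807
⟨φ⟩ = 0.42 × (0.4313 − 0.1807) / (0.29 × 3) = 0.42 × 0.2880 = 0.1210

12.1%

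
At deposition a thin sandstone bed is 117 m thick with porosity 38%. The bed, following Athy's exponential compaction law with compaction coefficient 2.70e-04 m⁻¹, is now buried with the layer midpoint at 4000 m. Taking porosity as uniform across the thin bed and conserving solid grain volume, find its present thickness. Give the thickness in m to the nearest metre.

Working in km (1 km = 1000 m; β in km⁻¹ = β in m⁻¹ × 1000):
Porosity at 4 km: n = 0.38·exp(−0.27×4) = 0.1290
Solid-volume conservation: h(1−n) = h₀(1−n₀) ⇒ h = h₀·(1−n₀)/(1−n)
h = 0.117 × (1 − 0.38)/(1 − 0.1290) = 0.117 × 0.7119 = 0.0833 km

83 m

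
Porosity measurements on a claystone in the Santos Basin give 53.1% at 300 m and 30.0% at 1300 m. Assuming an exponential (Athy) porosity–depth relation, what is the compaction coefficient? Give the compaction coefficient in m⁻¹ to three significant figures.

Working in km (1 km = 1000 m; β in km⁻¹ = β in m⁻¹ × 1000):
Athy: n(z) = n₀ e^(−βz) ⇒ n₁/n₂ = e^{β(z₂−z₁)} ⇒ β = ln(n₁/n₂)/(z₂−z₁)
β = ln(0.531/0.3) / (1.3 − 0.3) = ln(1.77) / 1 = 0.5710 / 1 = 0.571 km⁻¹

0.000571 m⁻¹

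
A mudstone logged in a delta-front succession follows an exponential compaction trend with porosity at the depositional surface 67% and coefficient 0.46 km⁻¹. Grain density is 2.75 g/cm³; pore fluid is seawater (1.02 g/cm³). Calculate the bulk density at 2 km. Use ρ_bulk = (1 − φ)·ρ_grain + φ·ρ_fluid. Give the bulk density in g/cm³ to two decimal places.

Porosity at depth: φ = 0.67·exp(−0.46×2) = 0.67×0.3985 = 0.2670
Bulk density: ρ_b = (1−φ)ρ_g + φ·ρ_f = 0.7330×2.75 + 0.2670×1.02
       = 2.016 + 0.272 = 2.288 g/cm³

2.29 g/cm³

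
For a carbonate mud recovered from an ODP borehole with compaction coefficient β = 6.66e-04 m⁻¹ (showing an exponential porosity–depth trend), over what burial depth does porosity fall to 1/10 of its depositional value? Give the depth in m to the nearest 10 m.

3460 m

Working in km (1 km = 1000 m; β in km⁻¹ = β in m⁻¹ × 1000):
phi/phi₀ = 1/10 ⇒ exp(−β·d) = 1/10 ⇒ d = ln(10) / β
d = 2.3026 / 0.666 = 3.457 km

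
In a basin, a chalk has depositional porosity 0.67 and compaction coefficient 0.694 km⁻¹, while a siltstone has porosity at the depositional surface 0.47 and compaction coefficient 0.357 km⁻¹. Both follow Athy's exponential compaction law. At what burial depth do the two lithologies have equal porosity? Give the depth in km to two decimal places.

1.05 km

Set n₀ₐ e^(−kₐz) = n₀ᵦ e^(−kᵦz) ⇒ ln(n₀ₐ/n₀ᵦ) = (kₐ − kᵦ)·z
z = ln(0.67/0.47) / (0.694 − 0.357) = 0.3545 / 0.337 = 1.052 km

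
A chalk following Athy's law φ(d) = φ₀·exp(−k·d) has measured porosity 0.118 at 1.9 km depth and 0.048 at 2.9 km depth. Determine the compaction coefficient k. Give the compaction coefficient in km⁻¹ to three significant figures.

0.899 km⁻¹

Athy: φ(d) = φ₀ e^(−kd) ⇒ φ₁/φ₂ = e^{k(d₂−d₁)} ⇒ k = ln(φ₁/φ₂)/(d₂−d₁)
k = ln(0.118/0.048) / (2.9 − 1.9) = ln(2.458) / 1 = 0.8995 / 1 = 0.8995 km⁻¹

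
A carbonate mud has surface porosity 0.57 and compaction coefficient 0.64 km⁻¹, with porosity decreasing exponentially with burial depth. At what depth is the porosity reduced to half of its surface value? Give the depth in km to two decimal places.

1.08 km

n/n₀ = 1/2 ⇒ exp(−c·Z) = 1/2 ⇒ Z = ln(2) / c
Z = 0.6931 / 0.64 = 1.083 km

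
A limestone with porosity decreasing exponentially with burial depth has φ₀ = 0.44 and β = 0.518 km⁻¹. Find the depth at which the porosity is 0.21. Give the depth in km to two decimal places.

Invert Athy's law: z = ln(φ₀/φ) / β
z = ln(0.44/0.21) / 0.518 = ln(2.095) / 0.518 = 0.7397 / 0.518 = 1.428 km

1.43 km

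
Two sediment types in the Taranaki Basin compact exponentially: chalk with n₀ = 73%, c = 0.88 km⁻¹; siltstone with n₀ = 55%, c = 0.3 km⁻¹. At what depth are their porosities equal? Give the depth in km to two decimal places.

0.49 km

Set n₀ₐ e^(−cₐz) = n₀ᵦ e^(−cᵦz) ⇒ ln(n₀ₐ/n₀ᵦ) = (cₐ − cᵦ)·z
z = ln(0.73/0.55) / (0.88 − 0.3) = 0.2831 / 0.58 = 0.488 km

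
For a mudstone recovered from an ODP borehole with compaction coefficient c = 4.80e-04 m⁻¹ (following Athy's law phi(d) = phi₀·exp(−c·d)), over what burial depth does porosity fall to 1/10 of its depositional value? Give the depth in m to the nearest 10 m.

4800 m

Working in km (1 km = 1000 m; c in km⁻¹ = c in m⁻¹ × 1000):
phi/phi₀ = 1/10 ⇒ exp(−c·d) = 1/10 ⇒ d = ln(10) / c
d = 2.3026 / 0.48 = 4.797 km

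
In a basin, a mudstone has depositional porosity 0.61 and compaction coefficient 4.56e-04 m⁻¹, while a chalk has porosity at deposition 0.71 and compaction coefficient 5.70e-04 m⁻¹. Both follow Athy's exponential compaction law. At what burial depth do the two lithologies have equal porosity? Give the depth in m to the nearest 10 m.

Working in km (1 km = 1000 m; k in km⁻¹ = k in m⁻¹ × 1000):
Set φ₀ₐ e^(−kₐz) = φ₀ᵦ e^(−kᵦz) ⇒ ln(φ₀ₐ/φ₀ᵦ) = (kₐ − kᵦ)·z
z = ln(0.61/0.71) / (0.456 − 0.57) = -0.1518 / -0.114 = 1.332 km

1330 m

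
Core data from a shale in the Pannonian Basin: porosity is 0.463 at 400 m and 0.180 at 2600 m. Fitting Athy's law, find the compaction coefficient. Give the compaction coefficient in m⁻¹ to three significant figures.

0.000429 m⁻¹

Working in km (1 km = 1000 m; c in km⁻¹ = c in m⁻¹ × 1000):
Athy: phi(Z) = phi₀ e^(−cZ) ⇒ phi₁/phi₂ = e^{c(Z₂−Z₁)} ⇒ c = ln(phi₁/phi₂)/(Z₂−Z₁)
c = ln(0.463/0.18) / (2.6 − 0.4) = ln(2.572) / 2.2 = 0.9448 / 2.2 = 0.4294 km⁻¹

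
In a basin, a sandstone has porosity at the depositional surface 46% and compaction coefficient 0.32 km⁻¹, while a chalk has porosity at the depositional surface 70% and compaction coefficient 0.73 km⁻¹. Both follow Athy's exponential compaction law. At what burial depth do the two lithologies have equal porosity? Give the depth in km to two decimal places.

Set phi₀ₐ e^(−kₐd) = phi₀ᵦ e^(−kᵦd) ⇒ ln(phi₀ₐ/phi₀ᵦ) = (kₐ − kᵦ)·d
d = ln(0.46/0.7) / (0.32 − 0.73) = -0.4199 / -0.41 = 1.024 km

1.02 km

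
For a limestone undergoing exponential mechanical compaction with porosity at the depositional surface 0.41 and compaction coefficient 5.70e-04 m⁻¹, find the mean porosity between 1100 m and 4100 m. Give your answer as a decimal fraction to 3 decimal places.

0.105

Working in km (1 km = 1000 m; c in km⁻¹ = c in m⁻¹ × 1000):
⟨phi⟩ = (1/(Z₂−Z₁)) ∫ phi₀ e^(−cZ) dZ = phi₀·(e^(−c·Z₁) − e^(−c·Z₂)) / (c·(Z₂−Z₁))
e^(−0.57×1.1) = 0.5342; e^(−0.57×4.1) = 0.0966
⟨phi⟩ = 0.41 × (0.5342 − 0.0966) / (0.57 × 3) = 0.41 × 0.2559 = 0.1049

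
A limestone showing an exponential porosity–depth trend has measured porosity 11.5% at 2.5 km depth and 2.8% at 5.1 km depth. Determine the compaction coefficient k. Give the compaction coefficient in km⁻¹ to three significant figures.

0.543 km⁻¹

Athy: φ(z) = φ₀ e^(−kz) ⇒ φ₁/φ₂ = e^{k(z₂−z₁)} ⇒ k = ln(φ₁/φ₂)/(z₂−z₁)
k = ln(0.115/0.028) / (5.1 − 2.5) = ln(4.107) / 2.6 = 1.4127 / 2.6 = 0.5434 km⁻¹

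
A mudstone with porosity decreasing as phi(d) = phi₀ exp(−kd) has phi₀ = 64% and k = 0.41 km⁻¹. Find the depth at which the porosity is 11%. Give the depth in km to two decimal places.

Invert Athy's law: d = ln(phi₀/phi) / k
d = ln(0.64/0.11) / 0.41 = ln(5.818) / 0.41 = 1.7610 / 0.41 = 4.295 km

4.30 km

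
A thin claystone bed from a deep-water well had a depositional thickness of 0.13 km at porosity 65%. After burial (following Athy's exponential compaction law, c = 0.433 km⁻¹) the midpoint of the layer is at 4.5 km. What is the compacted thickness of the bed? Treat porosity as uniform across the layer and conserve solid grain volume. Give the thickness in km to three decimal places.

0.050 km

Porosity at 4.5 km: phi = 0.65·exp(−0.433×4.5) = 0.0926
Solid-volume conservation: h(1−phi) = h₀(1−phi₀) ⇒ h = h₀·(1−phi₀)/(1−phi)
h = 0.13 × (1 − 0.65)/(1 − 0.0926) = 0.13 × 0.3857 = 0.0501 km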